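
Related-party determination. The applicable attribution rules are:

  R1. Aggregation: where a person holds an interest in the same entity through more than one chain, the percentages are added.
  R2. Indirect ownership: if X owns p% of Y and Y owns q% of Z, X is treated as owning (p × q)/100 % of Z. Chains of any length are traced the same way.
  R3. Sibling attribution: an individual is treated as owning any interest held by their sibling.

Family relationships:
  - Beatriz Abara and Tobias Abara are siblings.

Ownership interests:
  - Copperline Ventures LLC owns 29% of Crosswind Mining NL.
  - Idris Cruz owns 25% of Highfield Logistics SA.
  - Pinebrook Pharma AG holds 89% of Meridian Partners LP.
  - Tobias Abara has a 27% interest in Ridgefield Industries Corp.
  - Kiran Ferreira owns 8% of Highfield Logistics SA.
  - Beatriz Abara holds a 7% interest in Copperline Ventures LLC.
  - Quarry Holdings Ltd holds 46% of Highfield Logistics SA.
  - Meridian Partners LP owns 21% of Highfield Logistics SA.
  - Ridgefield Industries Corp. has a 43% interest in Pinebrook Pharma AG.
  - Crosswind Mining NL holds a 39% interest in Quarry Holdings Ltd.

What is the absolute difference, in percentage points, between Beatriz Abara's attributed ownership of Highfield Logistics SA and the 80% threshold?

77.465909

By sibling attribution (R3), Beatriz Abara is treated as owning Tobias Abara's 27% interest in Ridgefield Industries Corp.
Chain via Copperline Ventures LLC → Crosswind Mining NL → Quarry Holdings Ltd (R2): 7% × 29% × 39% × 46% = 0.364182% of Highfield Logistics SA.
Chain via Ridgefield Industries Corp. → Pinebrook Pharma AG → Meridian Partners LP (R2): 27% × 43% × 89% × 21% = 2.169909% of Highfield Logistics SA.
Aggregating (R1): 0.364182% + 2.169909% = 2.534091%.
2.534091% falls short of the 80% threshold by 77.465909 percentage points.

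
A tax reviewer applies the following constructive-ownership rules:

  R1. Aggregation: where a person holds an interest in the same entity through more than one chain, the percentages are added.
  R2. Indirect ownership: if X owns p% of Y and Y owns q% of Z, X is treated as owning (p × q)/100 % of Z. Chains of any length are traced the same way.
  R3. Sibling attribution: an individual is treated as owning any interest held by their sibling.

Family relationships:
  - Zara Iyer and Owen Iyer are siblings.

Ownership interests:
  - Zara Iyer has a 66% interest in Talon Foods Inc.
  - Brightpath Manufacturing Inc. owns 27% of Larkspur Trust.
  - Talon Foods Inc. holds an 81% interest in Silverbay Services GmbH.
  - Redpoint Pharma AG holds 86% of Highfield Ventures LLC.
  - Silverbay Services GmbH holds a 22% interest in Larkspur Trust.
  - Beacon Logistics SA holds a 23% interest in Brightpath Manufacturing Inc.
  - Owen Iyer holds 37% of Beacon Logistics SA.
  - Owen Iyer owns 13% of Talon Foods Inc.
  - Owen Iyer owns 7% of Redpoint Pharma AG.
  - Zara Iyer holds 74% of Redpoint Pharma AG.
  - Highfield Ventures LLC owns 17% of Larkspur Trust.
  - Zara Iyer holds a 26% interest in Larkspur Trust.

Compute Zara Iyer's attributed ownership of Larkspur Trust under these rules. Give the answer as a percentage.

By sibling attribution (R3), Zara Iyer is treated as also owning Owen Iyer's interest in Redpoint Pharma AG, giving 74% + 7% = 81%.
By sibling attribution (R3), Zara Iyer is treated as also owning Owen Iyer's interest in Talon Foods Inc, giving 66% + 13% = 79%.
By sibling attribution (R3), Zara Iyer is treated as owning Owen Iyer's 37% interest in Beacon Logistics SA.
Chain via Redpoint Pharma AG → Highfield Ventures LLC (R2): 81% × 86% × 17% = 11.8422% of Larkspur Trust.
Chain via Talon Foods Inc. → Silverbay Services GmbH (R2): 79% × 81% × 22% = 14.0778% of Larkspur Trust.
Direct interest in Larkspur Trust: 26%.
Chain via Beacon Logistics SA → Brightpath Manufacturing Inc. (R2): 37% × 23% × 27% = 2.2977% of Larkspur Trust.
Aggregating (R1): 11.8422% + 14.0778% + 26% + 2.2977% = 54.2177%.

54.2177%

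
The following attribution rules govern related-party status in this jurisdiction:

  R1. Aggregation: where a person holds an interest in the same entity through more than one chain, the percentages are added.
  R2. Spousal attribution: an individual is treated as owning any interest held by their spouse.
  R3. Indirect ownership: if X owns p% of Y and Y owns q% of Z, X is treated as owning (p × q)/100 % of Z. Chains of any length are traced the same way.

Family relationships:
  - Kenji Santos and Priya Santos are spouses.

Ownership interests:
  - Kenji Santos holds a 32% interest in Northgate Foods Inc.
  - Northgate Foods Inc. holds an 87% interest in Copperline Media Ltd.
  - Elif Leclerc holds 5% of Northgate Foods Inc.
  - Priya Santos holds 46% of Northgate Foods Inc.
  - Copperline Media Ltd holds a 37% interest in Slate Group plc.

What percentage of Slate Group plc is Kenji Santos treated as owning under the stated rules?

By spousal attribution (R2), Kenji Santos is treated as also owning Priya Santos's interest in Northgate Foods Inc, giving 32% + 46% = 78%.
Chain via Northgate Foods Inc. → Copperline Media Ltd (R3): 78% × 87% × 37% = 25.1082% of Slate Group plc.

25.1082%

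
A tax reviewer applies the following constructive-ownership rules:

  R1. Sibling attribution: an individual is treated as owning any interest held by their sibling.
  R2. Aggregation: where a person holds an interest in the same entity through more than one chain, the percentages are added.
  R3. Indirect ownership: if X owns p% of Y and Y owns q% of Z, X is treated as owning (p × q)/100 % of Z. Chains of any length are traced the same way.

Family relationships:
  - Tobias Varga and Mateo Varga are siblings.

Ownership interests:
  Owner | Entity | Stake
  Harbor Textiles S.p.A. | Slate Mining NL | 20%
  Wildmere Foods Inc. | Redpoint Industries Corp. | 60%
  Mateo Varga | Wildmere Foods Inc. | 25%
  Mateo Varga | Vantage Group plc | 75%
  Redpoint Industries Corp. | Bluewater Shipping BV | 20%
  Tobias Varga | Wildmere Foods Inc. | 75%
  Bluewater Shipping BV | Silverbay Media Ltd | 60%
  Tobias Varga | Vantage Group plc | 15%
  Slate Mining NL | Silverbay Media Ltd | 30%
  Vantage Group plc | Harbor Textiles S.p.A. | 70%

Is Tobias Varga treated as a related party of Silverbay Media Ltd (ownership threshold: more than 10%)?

Yes

By sibling attribution (R1), Tobias Varga is treated as also owning Mateo Varga's interest in Wildmere Foods Inc, giving 75% + 25% = 100%.
By sibling attribution (R1), Tobias Varga is treated as also owning Mateo Varga's interest in Vantage Group plc, giving 15% + 75% = 90%.
Chain via Wildmere Foods Inc. → Redpoint Industries Corp. → Bluewater Shipping BV (R3): 100% × 60% × 20% × 60% = 7.2% of Silverbay Media Ltd.
Chain via Vantage Group plc → Harbor Textiles S.p.A. → Slate Mining NL (R3): 90% × 70% × 20% × 30% = 3.78% of Silverbay Media Ltd.
Aggregating (R2): 7.2% + 3.78% = 10.98%.
10.98% exceeds the 10% threshold, so Tobias is a related party to Silverbay Media Ltd.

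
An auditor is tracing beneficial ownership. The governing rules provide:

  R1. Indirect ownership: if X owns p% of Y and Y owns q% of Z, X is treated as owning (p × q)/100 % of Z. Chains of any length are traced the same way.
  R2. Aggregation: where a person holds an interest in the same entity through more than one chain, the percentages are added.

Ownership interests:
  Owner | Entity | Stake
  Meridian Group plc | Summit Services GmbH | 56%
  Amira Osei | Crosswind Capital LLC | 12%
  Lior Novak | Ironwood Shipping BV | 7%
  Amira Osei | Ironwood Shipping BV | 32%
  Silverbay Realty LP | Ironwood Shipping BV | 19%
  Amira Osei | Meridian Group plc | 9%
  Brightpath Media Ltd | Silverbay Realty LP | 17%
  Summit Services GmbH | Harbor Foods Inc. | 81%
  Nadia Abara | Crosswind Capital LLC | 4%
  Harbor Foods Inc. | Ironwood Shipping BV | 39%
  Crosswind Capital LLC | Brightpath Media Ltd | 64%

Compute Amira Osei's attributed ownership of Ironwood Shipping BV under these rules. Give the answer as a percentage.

Chain via Meridian Group plc → Summit Services GmbH → Harbor Foods Inc. (R1): 9% × 56% × 81% × 39% = 1.592136% of Ironwood Shipping BV.
Chain via Crosswind Capital LLC → Brightpath Media Ltd → Silverbay Realty LP (R1): 12% × 64% × 17% × 19% = 0.248064% of Ironwood Shipping BV.
Direct interest in Ironwood Shipping BV: 32%.
Aggregating (R2): 1.592136% + 0.248064% + 32% = 33.8402%.

33.8402%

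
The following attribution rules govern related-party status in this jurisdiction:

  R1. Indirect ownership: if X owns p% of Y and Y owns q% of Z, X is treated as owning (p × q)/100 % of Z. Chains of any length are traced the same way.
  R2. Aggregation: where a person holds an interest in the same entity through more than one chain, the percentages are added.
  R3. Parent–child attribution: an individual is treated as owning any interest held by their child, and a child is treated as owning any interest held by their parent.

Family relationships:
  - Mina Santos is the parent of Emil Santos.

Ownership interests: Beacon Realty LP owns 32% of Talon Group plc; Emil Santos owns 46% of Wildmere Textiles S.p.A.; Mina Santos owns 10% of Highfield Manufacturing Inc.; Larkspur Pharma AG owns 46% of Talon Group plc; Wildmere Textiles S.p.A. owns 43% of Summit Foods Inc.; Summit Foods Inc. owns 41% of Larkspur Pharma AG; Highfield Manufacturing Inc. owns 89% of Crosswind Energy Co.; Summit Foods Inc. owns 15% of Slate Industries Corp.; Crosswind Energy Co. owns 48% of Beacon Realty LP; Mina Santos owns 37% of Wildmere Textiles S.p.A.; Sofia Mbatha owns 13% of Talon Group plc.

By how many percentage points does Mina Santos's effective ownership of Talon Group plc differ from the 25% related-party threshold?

16.901826

By parent–child attribution (R3), Mina Santos is treated as also owning Emil Santos's interest in Wildmere Textiles S.p.A, giving 37% + 46% = 83%.
Chain via Wildmere Textiles S.p.A. → Summit Foods Inc. → Larkspur Pharma AG (R1): 83% × 43% × 41% × 46% = 6.731134% of Talon Group plc.
Chain via Highfield Manufacturing Inc. → Crosswind Energy Co. → Beacon Realty LP (R1): 10% × 89% × 48% × 32% = 1.36704% of Talon Group plc.
Aggregating (R2): 6.731134% + 1.36704% = 8.098174%.
8.098174% falls short of the 25% threshold by 16.901826 percentage points.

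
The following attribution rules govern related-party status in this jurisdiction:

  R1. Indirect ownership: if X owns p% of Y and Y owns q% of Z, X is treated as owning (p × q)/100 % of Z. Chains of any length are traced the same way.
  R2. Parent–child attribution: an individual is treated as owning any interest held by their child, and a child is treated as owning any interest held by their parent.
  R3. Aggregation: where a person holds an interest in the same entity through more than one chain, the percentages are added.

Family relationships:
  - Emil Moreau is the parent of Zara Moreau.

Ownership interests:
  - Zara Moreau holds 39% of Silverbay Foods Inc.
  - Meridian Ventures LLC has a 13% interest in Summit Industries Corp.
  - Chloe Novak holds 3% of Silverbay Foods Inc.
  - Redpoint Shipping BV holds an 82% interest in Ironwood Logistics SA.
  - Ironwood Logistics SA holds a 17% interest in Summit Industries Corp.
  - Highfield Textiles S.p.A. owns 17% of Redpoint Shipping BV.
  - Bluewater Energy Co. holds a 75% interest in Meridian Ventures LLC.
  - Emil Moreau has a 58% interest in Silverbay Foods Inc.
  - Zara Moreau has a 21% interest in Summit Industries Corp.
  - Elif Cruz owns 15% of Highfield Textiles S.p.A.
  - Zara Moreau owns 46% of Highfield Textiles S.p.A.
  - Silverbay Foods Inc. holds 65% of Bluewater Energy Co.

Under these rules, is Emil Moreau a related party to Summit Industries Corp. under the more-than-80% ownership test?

No

By parent–child attribution (R2), Emil Moreau is treated as also owning Zara Moreau's interest in Silverbay Foods Inc, giving 58% + 39% = 97%.
By parent–child attribution (R2), Emil Moreau is treated as owning Zara Moreau's 46% interest in Highfield Textiles S.p.A.
By parent–child attribution (R2), Emil Moreau is treated as owning Zara Moreau's 21% interest in Summit Industries Corp.
Chain via Silverbay Foods Inc. → Bluewater Energy Co. → Meridian Ventures LLC (R1): 97% × 65% × 75% × 13% = 6.147375% of Summit Industries Corp.
Chain via Highfield Textiles S.p.A. → Redpoint Shipping BV → Ironwood Logistics SA (R1): 46% × 17% × 82% × 17% = 1.090108% of Summit Industries Corp.
Direct interest in Summit Industries Corp: 21%.
Aggregating (R3): 6.147375% + 1.090108% + 21% = 28.237483%.
28.237483% does not exceed the 80% threshold, so Emil is not a related party to Summit Industries Corp.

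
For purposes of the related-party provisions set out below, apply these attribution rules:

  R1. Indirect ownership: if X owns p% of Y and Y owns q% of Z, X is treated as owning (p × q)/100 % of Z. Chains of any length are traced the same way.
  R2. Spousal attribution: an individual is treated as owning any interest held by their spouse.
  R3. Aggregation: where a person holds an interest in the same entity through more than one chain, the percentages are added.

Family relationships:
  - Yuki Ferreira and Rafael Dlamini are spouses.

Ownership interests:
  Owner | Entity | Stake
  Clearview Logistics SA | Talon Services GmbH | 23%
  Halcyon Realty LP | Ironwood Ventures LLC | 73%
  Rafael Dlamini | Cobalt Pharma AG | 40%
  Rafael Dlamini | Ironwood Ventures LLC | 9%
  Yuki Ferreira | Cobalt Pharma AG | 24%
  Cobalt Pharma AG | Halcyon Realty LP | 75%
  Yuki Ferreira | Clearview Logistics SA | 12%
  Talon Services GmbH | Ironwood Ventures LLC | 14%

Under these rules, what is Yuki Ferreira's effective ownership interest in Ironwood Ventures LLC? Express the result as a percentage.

By spousal attribution (R2), Yuki Ferreira is treated as also owning Rafael Dlamini's interest in Cobalt Pharma AG, giving 24% + 40% = 64%.
By spousal attribution (R2), Yuki Ferreira is treated as owning Rafael Dlamini's 9% interest in Ironwood Ventures LLC.
Chain via Cobalt Pharma AG → Halcyon Realty LP (R1): 64% × 75% × 73% = 35.04% of Ironwood Ventures LLC.
Chain via Clearview Logistics SA → Talon Services GmbH (R1): 12% × 23% × 14% = 0.3864% of Ironwood Ventures LLC.
Direct interest in Ironwood Ventures LLC: 9%.
Aggregating (R3): 35.04% + 0.3864% + 9% = 44.4264%.

44.4264%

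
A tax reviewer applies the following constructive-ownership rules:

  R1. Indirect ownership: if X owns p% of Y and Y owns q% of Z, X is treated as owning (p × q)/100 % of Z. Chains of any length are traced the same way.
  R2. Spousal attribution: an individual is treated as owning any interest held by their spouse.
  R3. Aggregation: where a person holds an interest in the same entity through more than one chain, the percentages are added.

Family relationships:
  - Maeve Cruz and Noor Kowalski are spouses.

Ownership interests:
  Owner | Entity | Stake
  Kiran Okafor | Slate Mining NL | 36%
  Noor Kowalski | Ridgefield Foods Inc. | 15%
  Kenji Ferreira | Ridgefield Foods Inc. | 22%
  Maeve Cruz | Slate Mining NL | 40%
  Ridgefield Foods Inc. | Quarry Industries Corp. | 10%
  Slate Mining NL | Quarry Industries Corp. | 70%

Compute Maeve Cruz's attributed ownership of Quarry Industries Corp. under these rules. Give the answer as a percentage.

By spousal attribution (R2), Maeve Cruz is treated as owning Noor Kowalski's 15% interest in Ridgefield Foods Inc.
Chain via Slate Mining NL (R1): 40% × 70% = 28% of Quarry Industries Corp.
Chain via Ridgefield Foods Inc. (R1): 15% × 10% = 1.5% of Quarry Industries Corp.
Aggregating (R3): 28% + 1.5% = 29.5%.

29.5%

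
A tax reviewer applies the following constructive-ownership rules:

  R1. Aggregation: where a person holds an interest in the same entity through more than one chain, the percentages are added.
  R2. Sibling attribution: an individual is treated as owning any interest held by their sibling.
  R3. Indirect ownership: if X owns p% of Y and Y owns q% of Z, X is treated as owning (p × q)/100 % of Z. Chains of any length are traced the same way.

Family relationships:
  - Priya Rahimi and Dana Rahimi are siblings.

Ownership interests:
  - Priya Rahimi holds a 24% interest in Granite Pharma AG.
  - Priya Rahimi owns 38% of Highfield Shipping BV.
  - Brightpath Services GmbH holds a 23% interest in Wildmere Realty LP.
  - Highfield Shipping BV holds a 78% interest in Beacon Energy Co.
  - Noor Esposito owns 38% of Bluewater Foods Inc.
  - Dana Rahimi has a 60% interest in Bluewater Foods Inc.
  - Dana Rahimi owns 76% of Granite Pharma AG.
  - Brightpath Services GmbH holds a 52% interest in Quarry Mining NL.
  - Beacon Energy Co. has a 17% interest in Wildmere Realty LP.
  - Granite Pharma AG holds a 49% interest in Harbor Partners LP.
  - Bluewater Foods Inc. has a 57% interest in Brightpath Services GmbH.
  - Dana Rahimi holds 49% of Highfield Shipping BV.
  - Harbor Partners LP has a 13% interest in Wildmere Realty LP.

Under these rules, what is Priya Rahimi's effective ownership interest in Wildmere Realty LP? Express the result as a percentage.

By sibling attribution (R2), Priya Rahimi is treated as also owning Dana Rahimi's interest in Granite Pharma AG, giving 24% + 76% = 100%.
By sibling attribution (R2), Priya Rahimi is treated as also owning Dana Rahimi's interest in Highfield Shipping BV, giving 38% + 49% = 87%.
By sibling attribution (R2), Priya Rahimi is treated as owning Dana Rahimi's 60% interest in Bluewater Foods Inc.
Chain via Granite Pharma AG → Harbor Partners LP (R3): 100% × 49% × 13% = 6.37% of Wildmere Realty LP.
Chain via Highfield Shipping BV → Beacon Energy Co. (R3): 87% × 78% × 17% = 11.5362% of Wildmere Realty LP.
Chain via Bluewater Foods Inc. → Brightpath Services GmbH (R3): 60% × 57% × 23% = 7.866% of Wildmere Realty LP.
Aggregating (R1): 6.37% + 11.5362% + 7.866% = 25.7722%.

25.7722%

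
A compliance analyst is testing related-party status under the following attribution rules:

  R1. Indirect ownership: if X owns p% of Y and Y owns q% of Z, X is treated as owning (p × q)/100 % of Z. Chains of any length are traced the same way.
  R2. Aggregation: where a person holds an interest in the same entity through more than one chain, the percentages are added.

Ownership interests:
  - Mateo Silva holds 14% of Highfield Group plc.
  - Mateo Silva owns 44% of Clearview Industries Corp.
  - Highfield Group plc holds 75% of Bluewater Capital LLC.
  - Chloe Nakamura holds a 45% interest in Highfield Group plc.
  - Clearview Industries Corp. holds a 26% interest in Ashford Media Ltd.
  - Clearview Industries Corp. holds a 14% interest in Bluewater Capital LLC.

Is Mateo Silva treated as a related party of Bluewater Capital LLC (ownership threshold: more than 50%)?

Chain via Clearview Industries Corp. (R1): 44% × 14% = 6.16% of Bluewater Capital LLC.
Chain via Highfield Group plc (R1): 14% × 75% = 10.5% of Bluewater Capital LLC.
Aggregating (R2): 6.16% + 10.5% = 16.66%.
16.66% does not exceed the 50% threshold, so Mateo is not a related party to Bluewater Capital LLC.

No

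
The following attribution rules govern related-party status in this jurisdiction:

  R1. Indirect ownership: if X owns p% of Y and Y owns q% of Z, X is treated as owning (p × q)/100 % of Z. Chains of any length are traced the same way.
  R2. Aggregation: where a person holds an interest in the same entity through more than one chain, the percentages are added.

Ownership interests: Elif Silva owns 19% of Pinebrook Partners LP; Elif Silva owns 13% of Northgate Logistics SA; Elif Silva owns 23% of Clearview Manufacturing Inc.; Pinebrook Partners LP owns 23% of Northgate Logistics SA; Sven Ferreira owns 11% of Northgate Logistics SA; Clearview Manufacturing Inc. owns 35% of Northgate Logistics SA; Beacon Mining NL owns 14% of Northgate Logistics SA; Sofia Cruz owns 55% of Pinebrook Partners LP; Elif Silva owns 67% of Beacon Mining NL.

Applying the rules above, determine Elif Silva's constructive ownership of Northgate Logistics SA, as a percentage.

34.8%

Chain via Beacon Mining NL (R1): 67% × 14% = 9.38% of Northgate Logistics SA.
Chain via Clearview Manufacturing Inc. (R1): 23% × 35% = 8.05% of Northgate Logistics SA.
Chain via Pinebrook Partners LP (R1): 19% × 23% = 4.37% of Northgate Logistics SA.
Direct interest in Northgate Logistics SA: 13%.
Aggregating (R2): 9.38% + 8.05% + 4.37% + 13% = 34.8%.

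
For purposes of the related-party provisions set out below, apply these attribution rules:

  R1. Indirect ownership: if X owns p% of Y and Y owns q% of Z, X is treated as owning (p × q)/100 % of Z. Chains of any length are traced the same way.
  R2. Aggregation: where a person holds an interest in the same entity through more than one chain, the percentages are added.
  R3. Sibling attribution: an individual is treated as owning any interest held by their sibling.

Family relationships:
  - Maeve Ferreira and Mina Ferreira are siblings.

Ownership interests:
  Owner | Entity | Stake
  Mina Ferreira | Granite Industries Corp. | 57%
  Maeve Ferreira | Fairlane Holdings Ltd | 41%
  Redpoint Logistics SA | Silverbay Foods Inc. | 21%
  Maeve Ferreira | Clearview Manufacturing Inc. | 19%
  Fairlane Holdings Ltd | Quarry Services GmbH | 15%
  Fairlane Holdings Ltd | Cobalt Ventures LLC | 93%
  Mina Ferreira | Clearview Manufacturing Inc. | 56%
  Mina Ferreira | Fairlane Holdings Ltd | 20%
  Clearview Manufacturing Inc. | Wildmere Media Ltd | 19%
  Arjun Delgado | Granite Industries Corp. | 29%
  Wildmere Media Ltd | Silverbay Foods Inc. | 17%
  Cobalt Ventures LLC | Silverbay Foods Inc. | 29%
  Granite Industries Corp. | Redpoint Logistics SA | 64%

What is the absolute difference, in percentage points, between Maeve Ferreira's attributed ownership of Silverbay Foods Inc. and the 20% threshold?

6.535

By sibling attribution (R3), Maeve Ferreira is treated as also owning Mina Ferreira's interest in Fairlane Holdings Ltd, giving 41% + 20% = 61%.
By sibling attribution (R3), Maeve Ferreira is treated as also owning Mina Ferreira's interest in Clearview Manufacturing Inc, giving 19% + 56% = 75%.
By sibling attribution (R3), Maeve Ferreira is treated as owning Mina Ferreira's 57% interest in Granite Industries Corp.
Chain via Fairlane Holdings Ltd → Cobalt Ventures LLC (R1): 61% × 93% × 29% = 16.4517% of Silverbay Foods Inc.
Chain via Clearview Manufacturing Inc. → Wildmere Media Ltd (R1): 75% × 19% × 17% = 2.4225% of Silverbay Foods Inc.
Chain via Granite Industries Corp. → Redpoint Logistics SA (R1): 57% × 64% × 21% = 7.6608% of Silverbay Foods Inc.
Aggregating (R2): 16.4517% + 2.4225% + 7.6608% = 26.535%.
26.535% exceeds the 20% threshold by 6.535 percentage points.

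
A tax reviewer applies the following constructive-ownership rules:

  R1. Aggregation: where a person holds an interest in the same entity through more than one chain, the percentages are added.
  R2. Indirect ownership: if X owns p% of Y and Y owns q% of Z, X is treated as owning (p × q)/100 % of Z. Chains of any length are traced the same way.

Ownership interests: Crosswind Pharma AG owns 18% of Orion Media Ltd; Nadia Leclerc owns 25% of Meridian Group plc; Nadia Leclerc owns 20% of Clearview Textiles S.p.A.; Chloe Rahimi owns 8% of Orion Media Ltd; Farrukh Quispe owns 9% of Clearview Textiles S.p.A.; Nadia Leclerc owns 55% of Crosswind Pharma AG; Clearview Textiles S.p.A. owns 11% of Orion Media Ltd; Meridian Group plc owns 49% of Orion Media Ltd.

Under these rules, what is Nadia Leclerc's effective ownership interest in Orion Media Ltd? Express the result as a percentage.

Chain via Crosswind Pharma AG (R2): 55% × 18% = 9.9% of Orion Media Ltd.
Chain via Clearview Textiles S.p.A. (R2): 20% × 11% = 2.2% of Orion Media Ltd.
Chain via Meridian Group plc (R2): 25% × 49% = 12.25% of Orion Media Ltd.
Aggregating (R1): 9.9% + 2.2% + 12.25% = 24.35%.

24.35%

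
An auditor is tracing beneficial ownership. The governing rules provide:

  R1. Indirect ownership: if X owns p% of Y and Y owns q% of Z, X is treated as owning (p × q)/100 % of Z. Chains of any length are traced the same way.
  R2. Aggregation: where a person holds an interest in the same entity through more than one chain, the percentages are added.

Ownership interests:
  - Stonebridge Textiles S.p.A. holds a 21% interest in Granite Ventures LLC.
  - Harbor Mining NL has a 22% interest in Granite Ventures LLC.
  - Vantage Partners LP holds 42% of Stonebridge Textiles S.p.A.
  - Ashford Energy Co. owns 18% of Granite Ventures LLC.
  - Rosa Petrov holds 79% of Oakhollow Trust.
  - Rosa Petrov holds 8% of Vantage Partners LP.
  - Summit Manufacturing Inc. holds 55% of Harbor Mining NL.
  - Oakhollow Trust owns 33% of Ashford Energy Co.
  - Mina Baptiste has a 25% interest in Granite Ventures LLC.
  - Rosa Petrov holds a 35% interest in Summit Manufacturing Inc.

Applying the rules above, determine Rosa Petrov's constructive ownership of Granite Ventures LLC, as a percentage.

Chain via Summit Manufacturing Inc. → Harbor Mining NL (R1): 35% × 55% × 22% = 4.235% of Granite Ventures LLC.
Chain via Oakhollow Trust → Ashford Energy Co. (R1): 79% × 33% × 18% = 4.6926% of Granite Ventures LLC.
Chain via Vantage Partners LP → Stonebridge Textiles S.p.A. (R1): 8% × 42% × 21% = 0.7056% of Granite Ventures LLC.
Aggregating (R2): 4.235% + 4.6926% + 0.7056% = 9.6332%.

9.6332%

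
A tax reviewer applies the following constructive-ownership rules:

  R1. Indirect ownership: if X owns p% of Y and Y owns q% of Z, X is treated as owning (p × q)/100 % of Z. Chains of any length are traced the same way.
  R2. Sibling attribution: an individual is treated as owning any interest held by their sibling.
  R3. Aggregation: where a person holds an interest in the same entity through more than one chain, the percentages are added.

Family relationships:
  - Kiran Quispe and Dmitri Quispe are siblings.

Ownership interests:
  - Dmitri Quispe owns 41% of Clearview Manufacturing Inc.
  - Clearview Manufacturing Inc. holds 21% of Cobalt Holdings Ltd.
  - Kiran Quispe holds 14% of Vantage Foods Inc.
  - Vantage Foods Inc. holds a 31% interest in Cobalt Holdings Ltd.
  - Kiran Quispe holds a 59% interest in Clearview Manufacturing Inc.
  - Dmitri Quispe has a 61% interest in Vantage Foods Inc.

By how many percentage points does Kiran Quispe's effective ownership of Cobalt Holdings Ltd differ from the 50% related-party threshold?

5.75

By sibling attribution (R2), Kiran Quispe is treated as also owning Dmitri Quispe's interest in Vantage Foods Inc, giving 14% + 61% = 75%.
By sibling attribution (R2), Kiran Quispe is treated as also owning Dmitri Quispe's interest in Clearview Manufacturing Inc, giving 59% + 41% = 100%.
Chain via Vantage Foods Inc. (R1): 75% × 31% = 23.25% of Cobalt Holdings Ltd.
Chain via Clearview Manufacturing Inc. (R1): 100% × 21% = 21% of Cobalt Holdings Ltd.
Aggregating (R3): 23.25% + 21% = 44.25%.
44.25% falls short of the 50% threshold by 5.75 percentage points.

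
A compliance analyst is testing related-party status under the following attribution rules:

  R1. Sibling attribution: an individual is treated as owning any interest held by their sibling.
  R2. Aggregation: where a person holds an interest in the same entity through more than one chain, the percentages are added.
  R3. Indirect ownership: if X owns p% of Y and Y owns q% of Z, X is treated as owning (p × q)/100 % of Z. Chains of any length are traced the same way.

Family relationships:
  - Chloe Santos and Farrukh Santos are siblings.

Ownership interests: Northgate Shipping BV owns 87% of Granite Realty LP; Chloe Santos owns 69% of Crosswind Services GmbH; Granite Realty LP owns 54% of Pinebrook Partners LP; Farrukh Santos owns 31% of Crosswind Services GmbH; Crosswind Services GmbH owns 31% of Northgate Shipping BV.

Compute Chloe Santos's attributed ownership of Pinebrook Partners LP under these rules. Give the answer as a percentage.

By sibling attribution (R1), Chloe Santos is treated as also owning Farrukh Santos's interest in Crosswind Services GmbH, giving 69% + 31% = 100%.
Chain via Crosswind Services GmbH → Northgate Shipping BV → Granite Realty LP (R3): 100% × 31% × 87% × 54% = 14.5638% of Pinebrook Partners LP.

14.5638%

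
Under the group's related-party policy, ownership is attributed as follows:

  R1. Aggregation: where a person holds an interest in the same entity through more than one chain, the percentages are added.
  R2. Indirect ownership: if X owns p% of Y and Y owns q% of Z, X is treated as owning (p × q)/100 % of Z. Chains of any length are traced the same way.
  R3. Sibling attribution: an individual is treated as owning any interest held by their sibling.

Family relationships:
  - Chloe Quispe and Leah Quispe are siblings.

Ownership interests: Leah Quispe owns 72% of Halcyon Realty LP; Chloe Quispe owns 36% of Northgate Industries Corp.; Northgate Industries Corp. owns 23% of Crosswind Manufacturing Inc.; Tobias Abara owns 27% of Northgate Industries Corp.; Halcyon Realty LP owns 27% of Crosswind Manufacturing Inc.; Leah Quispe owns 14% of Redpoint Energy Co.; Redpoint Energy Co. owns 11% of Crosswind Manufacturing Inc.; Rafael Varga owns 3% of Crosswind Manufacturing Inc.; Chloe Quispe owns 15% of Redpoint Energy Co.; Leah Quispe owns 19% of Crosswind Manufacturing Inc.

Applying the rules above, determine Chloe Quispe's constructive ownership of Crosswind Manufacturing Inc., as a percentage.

By sibling attribution (R3), Chloe Quispe is treated as also owning Leah Quispe's interest in Redpoint Energy Co, giving 15% + 14% = 29%.
By sibling attribution (R3), Chloe Quispe is treated as owning Leah Quispe's 72% interest in Halcyon Realty LP.
By sibling attribution (R3), Chloe Quispe is treated as owning Leah Quispe's 19% interest in Crosswind Manufacturing Inc.
Chain via Northgate Industries Corp. (R2): 36% × 23% = 8.28% of Crosswind Manufacturing Inc.
Chain via Redpoint Energy Co. (R2): 29% × 11% = 3.19% of Crosswind Manufacturing Inc.
Chain via Halcyon Realty LP (R2): 72% × 27% = 19.44% of Crosswind Manufacturing Inc.
Direct interest in Crosswind Manufacturing Inc: 19%.
Aggregating (R1): 8.28% + 3.19% + 19.44% + 19% = 49.91%.

49.91%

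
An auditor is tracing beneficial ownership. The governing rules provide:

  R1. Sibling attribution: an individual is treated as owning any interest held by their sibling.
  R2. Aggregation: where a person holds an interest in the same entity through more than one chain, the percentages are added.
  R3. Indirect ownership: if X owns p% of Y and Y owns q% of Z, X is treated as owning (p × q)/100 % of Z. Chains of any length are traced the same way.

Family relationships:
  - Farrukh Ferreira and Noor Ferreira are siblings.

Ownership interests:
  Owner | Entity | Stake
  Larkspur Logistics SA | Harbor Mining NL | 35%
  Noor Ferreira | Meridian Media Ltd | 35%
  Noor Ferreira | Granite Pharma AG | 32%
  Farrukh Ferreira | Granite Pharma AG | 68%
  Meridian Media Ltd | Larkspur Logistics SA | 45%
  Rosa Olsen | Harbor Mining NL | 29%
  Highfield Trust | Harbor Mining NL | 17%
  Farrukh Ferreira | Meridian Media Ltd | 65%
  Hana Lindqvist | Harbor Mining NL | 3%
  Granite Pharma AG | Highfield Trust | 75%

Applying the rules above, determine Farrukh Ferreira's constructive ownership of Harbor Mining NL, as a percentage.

By sibling attribution (R1), Farrukh Ferreira is treated as also owning Noor Ferreira's interest in Meridian Media Ltd, giving 65% + 35% = 100%.
By sibling attribution (R1), Farrukh Ferreira is treated as also owning Noor Ferreira's interest in Granite Pharma AG, giving 68% + 32% = 100%.
Chain via Meridian Media Ltd → Larkspur Logistics SA (R3): 100% × 45% × 35% = 15.75% of Harbor Mining NL.
Chain via Granite Pharma AG → Highfield Trust (R3): 100% × 75% × 17% = 12.75% of Harbor Mining NL.
Aggregating (R2): 15.75% + 12.75% = 28.5%.

28.5%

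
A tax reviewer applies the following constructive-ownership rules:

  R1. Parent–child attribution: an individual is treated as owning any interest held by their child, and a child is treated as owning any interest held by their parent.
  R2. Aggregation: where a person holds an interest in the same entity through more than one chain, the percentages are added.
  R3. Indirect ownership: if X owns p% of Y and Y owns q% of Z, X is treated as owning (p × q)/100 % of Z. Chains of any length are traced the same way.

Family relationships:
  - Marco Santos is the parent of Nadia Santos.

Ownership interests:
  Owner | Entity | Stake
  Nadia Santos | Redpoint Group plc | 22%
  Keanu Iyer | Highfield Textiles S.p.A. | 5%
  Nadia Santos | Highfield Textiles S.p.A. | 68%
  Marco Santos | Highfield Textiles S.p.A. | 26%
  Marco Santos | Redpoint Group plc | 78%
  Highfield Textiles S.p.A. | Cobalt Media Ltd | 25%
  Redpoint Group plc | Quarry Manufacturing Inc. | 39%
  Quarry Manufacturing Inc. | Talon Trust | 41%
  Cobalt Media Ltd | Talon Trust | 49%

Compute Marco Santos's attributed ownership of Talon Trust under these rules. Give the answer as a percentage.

By parent–child attribution (R1), Marco Santos is treated as also owning Nadia Santos's interest in Highfield Textiles S.p.A, giving 26% + 68% = 94%.
By parent–child attribution (R1), Marco Santos is treated as also owning Nadia Santos's interest in Redpoint Group plc, giving 78% + 22% = 100%.
Chain via Highfield Textiles S.p.A. → Cobalt Media Ltd (R3): 94% × 25% × 49% = 11.515% of Talon Trust.
Chain via Redpoint Group plc → Quarry Manufacturing Inc. (R3): 100% × 39% × 41% = 15.99% of Talon Trust.
Aggregating (R2): 11.515% + 15.99% = 27.505%.

27.505%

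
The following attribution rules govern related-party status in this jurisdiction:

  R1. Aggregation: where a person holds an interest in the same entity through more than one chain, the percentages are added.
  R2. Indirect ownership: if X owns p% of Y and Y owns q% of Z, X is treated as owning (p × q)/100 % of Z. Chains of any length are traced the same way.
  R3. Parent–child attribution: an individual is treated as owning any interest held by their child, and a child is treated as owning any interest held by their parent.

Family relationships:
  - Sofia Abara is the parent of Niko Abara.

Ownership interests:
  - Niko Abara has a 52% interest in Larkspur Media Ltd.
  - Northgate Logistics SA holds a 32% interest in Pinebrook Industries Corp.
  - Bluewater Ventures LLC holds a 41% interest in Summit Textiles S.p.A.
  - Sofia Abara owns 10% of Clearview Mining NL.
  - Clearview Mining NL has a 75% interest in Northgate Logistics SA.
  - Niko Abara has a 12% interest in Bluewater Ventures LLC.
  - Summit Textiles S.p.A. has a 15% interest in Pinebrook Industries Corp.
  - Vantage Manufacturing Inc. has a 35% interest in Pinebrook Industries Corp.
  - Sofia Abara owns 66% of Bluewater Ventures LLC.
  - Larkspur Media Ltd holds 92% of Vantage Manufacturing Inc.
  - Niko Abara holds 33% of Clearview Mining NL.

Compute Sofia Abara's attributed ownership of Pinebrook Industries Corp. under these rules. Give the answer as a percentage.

By parent–child attribution (R3), Sofia Abara is treated as also owning Niko Abara's interest in Clearview Mining NL, giving 10% + 33% = 43%.
By parent–child attribution (R3), Sofia Abara is treated as also owning Niko Abara's interest in Bluewater Ventures LLC, giving 66% + 12% = 78%.
By parent–child attribution (R3), Sofia Abara is treated as owning Niko Abara's 52% interest in Larkspur Media Ltd.
Chain via Clearview Mining NL → Northgate Logistics SA (R2): 43% × 75% × 32% = 10.32% of Pinebrook Industries Corp.
Chain via Bluewater Ventures LLC → Summit Textiles S.p.A. (R2): 78% × 41% × 15% = 4.797% of Pinebrook Industries Corp.
Chain via Larkspur Media Ltd → Vantage Manufacturing Inc. (R2): 52% × 92% × 35% = 16.744% of Pinebrook Industries Corp.
Aggregating (R1): 10.32% + 4.797% + 16.744% = 31.861%.

31.861%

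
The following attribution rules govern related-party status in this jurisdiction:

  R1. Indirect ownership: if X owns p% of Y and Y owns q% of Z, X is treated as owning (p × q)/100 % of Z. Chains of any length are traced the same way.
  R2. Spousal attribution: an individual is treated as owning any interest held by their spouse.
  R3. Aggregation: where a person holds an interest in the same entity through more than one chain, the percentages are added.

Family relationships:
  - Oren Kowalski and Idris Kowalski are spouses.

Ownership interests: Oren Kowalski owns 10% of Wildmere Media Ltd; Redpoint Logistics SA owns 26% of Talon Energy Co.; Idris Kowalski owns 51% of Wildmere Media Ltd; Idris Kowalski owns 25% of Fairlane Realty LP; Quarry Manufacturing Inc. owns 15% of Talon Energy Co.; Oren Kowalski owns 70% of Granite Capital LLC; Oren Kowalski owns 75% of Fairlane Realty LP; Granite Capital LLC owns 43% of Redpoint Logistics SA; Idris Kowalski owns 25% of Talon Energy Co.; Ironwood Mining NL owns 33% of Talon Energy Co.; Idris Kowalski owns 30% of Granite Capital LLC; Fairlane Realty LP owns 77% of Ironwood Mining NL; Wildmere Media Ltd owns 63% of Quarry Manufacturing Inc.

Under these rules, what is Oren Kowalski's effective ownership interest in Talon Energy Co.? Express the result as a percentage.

By spousal attribution (R2), Oren Kowalski is treated as also owning Idris Kowalski's interest in Fairlane Realty LP, giving 75% + 25% = 100%.
By spousal attribution (R2), Oren Kowalski is treated as also owning Idris Kowalski's interest in Wildmere Media Ltd, giving 10% + 51% = 61%.
By spousal attribution (R2), Oren Kowalski is treated as also owning Idris Kowalski's interest in Granite Capital LLC, giving 70% + 30% = 100%.
By spousal attribution (R2), Oren Kowalski is treated as owning Idris Kowalski's 25% interest in Talon Energy Co.
Chain via Fairlane Realty LP → Ironwood Mining NL (R1): 100% × 77% × 33% = 25.41% of Talon Energy Co.
Chain via Wildmere Media Ltd → Quarry Manufacturing Inc. (R1): 61% × 63% × 15% = 5.7645% of Talon Energy Co.
Chain via Granite Capital LLC → Redpoint Logistics SA (R1): 100% × 43% × 26% = 11.18% of Talon Energy Co.
Direct interest in Talon Energy Co: 25%.
Aggregating (R3): 25.41% + 5.7645% + 11.18% + 25% = 67.3545%.

67.3545%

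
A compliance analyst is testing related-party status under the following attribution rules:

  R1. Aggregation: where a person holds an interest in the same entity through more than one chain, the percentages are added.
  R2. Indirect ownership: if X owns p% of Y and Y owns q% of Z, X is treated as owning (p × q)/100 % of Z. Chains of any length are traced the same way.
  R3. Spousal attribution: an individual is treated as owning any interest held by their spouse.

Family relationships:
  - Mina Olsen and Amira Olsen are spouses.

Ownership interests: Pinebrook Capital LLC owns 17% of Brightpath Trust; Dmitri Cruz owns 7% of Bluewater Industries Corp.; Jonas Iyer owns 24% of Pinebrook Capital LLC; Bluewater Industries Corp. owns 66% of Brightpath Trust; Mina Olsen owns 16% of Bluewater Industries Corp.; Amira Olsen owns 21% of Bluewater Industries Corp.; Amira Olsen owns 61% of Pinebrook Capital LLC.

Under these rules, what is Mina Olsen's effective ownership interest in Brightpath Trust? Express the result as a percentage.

34.79%

By spousal attribution (R3), Mina Olsen is treated as also owning Amira Olsen's interest in Bluewater Industries Corp, giving 16% + 21% = 37%.
By spousal attribution (R3), Mina Olsen is treated as owning Amira Olsen's 61% interest in Pinebrook Capital LLC.
Chain via Bluewater Industries Corp. (R2): 37% × 66% = 24.42% of Brightpath Trust.
Chain via Pinebrook Capital LLC (R2): 61% × 17% = 10.37% of Brightpath Trust.
Aggregating (R1): 24.42% + 10.37% = 34.79%.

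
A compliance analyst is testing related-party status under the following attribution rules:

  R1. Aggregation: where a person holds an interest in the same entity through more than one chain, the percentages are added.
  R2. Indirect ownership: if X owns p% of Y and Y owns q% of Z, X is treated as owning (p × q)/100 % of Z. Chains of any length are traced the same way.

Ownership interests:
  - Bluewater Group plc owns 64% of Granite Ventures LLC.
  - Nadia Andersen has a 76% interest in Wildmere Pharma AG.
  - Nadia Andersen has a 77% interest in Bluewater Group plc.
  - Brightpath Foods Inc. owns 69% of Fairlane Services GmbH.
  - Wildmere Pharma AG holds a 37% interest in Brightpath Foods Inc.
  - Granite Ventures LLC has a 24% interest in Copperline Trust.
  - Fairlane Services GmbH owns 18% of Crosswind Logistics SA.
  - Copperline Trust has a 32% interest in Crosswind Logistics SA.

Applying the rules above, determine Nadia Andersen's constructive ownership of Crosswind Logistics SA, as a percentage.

Chain via Wildmere Pharma AG → Brightpath Foods Inc. → Fairlane Services GmbH (R2): 76% × 37% × 69% × 18% = 3.492504% of Crosswind Logistics SA.
Chain via Bluewater Group plc → Granite Ventures LLC → Copperline Trust (R2): 77% × 64% × 24% × 32% = 3.784704% of Crosswind Logistics SA.
Aggregating (R1): 3.492504% + 3.784704% = 7.277208%.

7.277208%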